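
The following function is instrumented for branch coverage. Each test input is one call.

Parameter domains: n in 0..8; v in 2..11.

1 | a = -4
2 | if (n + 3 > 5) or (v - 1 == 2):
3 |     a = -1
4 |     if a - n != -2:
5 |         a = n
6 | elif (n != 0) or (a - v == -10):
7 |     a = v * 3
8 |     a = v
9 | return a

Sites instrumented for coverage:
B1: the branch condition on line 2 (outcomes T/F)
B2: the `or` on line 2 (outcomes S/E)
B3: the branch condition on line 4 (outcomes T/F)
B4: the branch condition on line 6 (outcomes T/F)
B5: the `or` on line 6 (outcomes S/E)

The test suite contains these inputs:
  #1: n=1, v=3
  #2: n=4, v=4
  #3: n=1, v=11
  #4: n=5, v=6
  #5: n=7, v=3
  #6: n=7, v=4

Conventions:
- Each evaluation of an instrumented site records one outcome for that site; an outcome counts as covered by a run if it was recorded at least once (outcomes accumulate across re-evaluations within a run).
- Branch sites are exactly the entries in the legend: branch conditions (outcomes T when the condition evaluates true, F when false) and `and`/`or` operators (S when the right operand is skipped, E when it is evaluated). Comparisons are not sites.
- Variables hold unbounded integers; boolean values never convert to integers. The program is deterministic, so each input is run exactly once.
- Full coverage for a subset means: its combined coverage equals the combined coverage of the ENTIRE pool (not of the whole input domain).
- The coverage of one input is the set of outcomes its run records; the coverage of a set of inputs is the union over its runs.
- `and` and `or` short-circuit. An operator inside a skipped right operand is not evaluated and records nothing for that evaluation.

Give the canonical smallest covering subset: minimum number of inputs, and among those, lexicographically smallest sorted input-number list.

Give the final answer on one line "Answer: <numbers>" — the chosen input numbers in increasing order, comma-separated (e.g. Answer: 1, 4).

input #1 (n=1, v=3): events B2->E, B1->T, B3->F; covers B1=T, B2=E, B3=F
input #2 (n=4, v=4): events B2->S, B1->T, B3->T; covers B1=T, B2=S, B3=T
input #3 (n=1, v=11): events B2->E, B1->F, B5->S, B4->T; covers B1=F, B2=E, B4=T, B5=S
input #4 (n=5, v=6): events B2->S, B1->T, B3->T; covers B1=T, B2=S, B3=T
input #5 (n=7, v=3): events B2->S, B1->T, B3->T; covers B1=T, B2=S, B3=T
input #6 (n=7, v=4): events B2->S, B1->T, B3->T; covers B1=T, B2=S, B3=T
together the pool reaches 8 outcomes: B1=T, B1=F, B2=S, B2=E, B3=T, B3=F, B4=T, B5=S
size 1 is not enough: best union over all size-1 subsets is 4/8
size 2 is not enough: best union over all size-2 subsets is 7/8
the canonical winner is {1, 2, 3}: size 3, full 8-outcome coverage, earliest index list among size-3 covers

Answer: 1, 2, 3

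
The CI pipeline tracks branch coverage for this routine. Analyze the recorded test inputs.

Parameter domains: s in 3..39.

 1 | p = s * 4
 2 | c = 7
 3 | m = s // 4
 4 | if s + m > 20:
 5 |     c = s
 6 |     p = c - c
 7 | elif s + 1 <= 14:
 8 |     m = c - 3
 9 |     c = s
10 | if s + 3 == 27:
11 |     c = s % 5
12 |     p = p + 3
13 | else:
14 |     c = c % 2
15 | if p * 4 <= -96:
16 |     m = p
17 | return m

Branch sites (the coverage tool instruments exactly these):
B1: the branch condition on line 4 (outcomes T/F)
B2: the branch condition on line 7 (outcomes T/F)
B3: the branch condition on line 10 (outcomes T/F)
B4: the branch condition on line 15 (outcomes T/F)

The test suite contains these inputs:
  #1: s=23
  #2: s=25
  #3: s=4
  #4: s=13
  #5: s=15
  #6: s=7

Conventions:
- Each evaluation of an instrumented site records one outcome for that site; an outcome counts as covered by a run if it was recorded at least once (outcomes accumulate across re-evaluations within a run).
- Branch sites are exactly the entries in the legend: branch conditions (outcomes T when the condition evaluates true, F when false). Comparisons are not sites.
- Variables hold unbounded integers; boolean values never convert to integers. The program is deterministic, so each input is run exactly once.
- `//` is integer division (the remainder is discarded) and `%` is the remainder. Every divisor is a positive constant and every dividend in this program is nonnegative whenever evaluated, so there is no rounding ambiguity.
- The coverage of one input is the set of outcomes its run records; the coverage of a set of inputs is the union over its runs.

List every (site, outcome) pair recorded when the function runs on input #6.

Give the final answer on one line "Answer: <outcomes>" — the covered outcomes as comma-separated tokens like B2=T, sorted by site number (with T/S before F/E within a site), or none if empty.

Simulating input #6 (s=7) step by step:
  B1->F, B2->T, B3->F, B4->F
distinct outcomes covered: B1=F, B2=T, B3=F, B4=F

Answer: B1=F, B2=T, B3=F, B4=F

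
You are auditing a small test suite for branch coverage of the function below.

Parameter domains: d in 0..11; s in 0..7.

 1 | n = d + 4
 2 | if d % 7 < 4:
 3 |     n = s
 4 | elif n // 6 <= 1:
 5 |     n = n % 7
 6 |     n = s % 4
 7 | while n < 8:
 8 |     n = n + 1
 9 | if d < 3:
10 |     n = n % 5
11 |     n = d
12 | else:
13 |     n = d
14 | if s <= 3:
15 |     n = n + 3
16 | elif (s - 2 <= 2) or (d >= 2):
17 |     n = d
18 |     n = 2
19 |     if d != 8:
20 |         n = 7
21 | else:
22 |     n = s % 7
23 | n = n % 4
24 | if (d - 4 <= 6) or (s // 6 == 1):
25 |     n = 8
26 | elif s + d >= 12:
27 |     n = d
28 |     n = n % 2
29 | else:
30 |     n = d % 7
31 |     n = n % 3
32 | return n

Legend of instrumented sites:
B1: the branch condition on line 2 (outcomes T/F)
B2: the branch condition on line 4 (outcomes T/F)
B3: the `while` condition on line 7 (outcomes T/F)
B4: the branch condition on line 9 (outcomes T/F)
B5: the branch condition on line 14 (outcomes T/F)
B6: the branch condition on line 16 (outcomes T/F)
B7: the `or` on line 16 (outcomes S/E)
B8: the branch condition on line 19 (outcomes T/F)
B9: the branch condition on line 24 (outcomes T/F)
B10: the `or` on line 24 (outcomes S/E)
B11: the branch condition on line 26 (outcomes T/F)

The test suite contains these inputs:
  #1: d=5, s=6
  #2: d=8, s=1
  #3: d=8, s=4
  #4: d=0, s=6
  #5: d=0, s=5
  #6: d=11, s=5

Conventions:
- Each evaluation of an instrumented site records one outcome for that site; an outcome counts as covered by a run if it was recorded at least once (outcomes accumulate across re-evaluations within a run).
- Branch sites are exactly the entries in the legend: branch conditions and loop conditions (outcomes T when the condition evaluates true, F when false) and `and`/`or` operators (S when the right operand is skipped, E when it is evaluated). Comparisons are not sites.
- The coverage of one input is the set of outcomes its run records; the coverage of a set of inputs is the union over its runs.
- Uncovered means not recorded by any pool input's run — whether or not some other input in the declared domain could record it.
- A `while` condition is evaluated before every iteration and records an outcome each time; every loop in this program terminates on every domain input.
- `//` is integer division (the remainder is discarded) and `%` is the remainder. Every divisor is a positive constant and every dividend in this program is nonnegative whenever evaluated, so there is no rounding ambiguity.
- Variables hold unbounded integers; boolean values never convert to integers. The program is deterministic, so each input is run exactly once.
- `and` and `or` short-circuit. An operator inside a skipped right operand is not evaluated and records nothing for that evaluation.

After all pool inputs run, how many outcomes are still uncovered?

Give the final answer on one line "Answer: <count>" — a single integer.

input #1 (d=5, s=6): events B1->F, B2->T, B3->T, B3->T, B3->T, B3->T, B3->T, B3->T, B3->F, B4->F, B5->F, B7->E, B6->T, B8->T, ...; covers B1=F, B2=T, B3=T, B3=F, B4=F, B5=F, B6=T, B7=E, B8=T, B9=T, B10=S
input #2 (d=8, s=1): events B1->T, B3->T, B3->T, B3->T, B3->T, B3->T, B3->T, B3->T, B3->F, B4->F, B5->T, B10->S, B9->T; covers B1=T, B3=T, B3=F, B4=F, B5=T, B9=T, B10=S
input #3 (d=8, s=4): events B1->T, B3->T, B3->T, B3->T, B3->T, B3->F, B4->F, B5->F, B7->S, B6->T, B8->F, B10->S, B9->T; covers B1=T, B3=T, B3=F, B4=F, B5=F, B6=T, B7=S, B8=F, B9=T, B10=S
input #4 (d=0, s=6): events B1->T, B3->T, B3->T, B3->F, B4->T, B5->F, B7->E, B6->F, B10->S, B9->T; covers B1=T, B3=T, B3=F, B4=T, B5=F, B6=F, B7=E, B9=T, B10=S
input #5 (d=0, s=5): events B1->T, B3->T, B3->T, B3->T, B3->F, B4->T, B5->F, B7->E, B6->F, B10->S, B9->T; covers B1=T, B3=T, B3=F, B4=T, B5=F, B6=F, B7=E, B9=T, B10=S
input #6 (d=11, s=5): events B1->F, B2->F, B3->F, B4->F, B5->F, B7->E, B6->T, B8->T, B10->E, B9->F, B11->T; covers B1=F, B2=F, B3=F, B4=F, B5=F, B6=T, B7=E, B8=T, B9=F, B10=E, B11=T
union over the pool: B1=T, B1=F, B2=T, B2=F, B3=T, B3=F, B4=T, B4=F, B5=T, B5=F, B6=T, B6=F, B7=S, B7=E, B8=T, B8=F, B9=T, B9=F, B10=S, B10=E, B11=T
uncovered (1 of 22): B11=F

Answer: 1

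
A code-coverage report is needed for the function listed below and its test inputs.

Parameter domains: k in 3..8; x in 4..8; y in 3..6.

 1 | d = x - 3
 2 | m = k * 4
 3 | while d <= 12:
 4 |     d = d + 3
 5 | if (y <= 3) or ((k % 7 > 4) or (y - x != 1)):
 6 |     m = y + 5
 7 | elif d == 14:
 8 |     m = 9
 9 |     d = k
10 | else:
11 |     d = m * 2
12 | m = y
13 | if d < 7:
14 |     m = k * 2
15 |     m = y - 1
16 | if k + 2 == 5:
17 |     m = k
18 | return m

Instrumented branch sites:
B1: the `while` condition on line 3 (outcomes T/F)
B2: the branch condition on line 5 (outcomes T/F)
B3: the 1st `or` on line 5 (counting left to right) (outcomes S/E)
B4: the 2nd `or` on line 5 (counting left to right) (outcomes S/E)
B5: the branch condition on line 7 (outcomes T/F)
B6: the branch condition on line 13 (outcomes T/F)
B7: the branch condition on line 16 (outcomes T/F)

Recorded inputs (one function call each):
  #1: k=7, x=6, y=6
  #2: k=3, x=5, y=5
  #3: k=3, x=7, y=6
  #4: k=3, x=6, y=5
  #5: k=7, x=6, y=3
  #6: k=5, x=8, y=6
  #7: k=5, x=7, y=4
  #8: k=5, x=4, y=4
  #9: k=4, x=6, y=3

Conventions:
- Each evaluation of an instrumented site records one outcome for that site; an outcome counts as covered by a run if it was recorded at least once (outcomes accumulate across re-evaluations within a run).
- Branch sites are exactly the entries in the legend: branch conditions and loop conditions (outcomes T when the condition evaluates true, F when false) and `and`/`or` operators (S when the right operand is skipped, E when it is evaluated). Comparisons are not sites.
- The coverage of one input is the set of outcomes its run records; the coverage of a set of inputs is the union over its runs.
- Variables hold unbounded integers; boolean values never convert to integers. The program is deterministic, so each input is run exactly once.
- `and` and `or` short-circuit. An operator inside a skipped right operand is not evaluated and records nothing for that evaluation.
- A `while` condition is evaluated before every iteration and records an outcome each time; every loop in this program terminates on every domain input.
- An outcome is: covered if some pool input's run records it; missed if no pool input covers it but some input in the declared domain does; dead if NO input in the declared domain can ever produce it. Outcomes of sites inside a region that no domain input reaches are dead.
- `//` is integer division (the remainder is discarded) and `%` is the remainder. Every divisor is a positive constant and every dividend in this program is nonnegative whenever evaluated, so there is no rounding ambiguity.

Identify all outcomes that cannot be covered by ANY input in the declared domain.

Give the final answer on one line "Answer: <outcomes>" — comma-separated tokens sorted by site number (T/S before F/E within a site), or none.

sweeping the full domain (120 inputs) for each outcome:
  reachable outcomes have witnesses, e.g. B1=T (e.g. k=3, x=4, y=3), B1=F (e.g. k=3, x=4, y=3), B2=T (e.g. k=3, x=4, y=3), B2=F (e.g. k=3, x=4, y=5)

Answer: none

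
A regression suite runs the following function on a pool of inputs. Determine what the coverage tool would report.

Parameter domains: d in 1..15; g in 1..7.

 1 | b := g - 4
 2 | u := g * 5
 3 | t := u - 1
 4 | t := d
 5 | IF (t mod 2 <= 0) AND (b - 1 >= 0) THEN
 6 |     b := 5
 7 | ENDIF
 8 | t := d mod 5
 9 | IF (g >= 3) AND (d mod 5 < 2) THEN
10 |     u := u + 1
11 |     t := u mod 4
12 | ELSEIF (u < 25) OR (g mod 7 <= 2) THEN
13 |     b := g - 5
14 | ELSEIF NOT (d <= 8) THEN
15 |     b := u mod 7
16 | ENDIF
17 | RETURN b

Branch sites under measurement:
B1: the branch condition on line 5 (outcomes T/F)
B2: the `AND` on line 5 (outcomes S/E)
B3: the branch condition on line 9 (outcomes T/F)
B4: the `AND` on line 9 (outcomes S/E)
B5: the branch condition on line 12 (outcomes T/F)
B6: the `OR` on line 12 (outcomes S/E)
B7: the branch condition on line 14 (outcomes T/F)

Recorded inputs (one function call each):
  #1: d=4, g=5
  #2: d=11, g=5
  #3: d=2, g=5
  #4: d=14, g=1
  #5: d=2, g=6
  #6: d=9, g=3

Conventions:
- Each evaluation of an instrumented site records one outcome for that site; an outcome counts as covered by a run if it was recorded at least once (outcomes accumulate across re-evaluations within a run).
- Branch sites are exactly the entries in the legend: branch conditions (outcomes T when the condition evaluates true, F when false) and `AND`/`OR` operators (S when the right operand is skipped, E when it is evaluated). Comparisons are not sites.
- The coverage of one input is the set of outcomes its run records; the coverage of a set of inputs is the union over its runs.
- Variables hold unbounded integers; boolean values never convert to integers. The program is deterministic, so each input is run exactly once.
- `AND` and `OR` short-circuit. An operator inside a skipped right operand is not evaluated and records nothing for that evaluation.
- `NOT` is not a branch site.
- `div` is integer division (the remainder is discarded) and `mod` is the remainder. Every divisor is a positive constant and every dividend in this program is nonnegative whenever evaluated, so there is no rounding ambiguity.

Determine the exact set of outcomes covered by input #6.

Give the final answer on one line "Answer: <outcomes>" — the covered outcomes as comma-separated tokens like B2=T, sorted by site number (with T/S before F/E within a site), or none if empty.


Simulating input #6 (d=9, g=3) step by step:
  B2->S, B1->F, B4->E, B3->F, B6->S, B5->T
distinct outcomes covered: B1=F, B2=S, B3=F, B4=E, B5=T, B6=S
Answer: B1=F, B2=S, B3=F, B4=E, B5=T, B6=S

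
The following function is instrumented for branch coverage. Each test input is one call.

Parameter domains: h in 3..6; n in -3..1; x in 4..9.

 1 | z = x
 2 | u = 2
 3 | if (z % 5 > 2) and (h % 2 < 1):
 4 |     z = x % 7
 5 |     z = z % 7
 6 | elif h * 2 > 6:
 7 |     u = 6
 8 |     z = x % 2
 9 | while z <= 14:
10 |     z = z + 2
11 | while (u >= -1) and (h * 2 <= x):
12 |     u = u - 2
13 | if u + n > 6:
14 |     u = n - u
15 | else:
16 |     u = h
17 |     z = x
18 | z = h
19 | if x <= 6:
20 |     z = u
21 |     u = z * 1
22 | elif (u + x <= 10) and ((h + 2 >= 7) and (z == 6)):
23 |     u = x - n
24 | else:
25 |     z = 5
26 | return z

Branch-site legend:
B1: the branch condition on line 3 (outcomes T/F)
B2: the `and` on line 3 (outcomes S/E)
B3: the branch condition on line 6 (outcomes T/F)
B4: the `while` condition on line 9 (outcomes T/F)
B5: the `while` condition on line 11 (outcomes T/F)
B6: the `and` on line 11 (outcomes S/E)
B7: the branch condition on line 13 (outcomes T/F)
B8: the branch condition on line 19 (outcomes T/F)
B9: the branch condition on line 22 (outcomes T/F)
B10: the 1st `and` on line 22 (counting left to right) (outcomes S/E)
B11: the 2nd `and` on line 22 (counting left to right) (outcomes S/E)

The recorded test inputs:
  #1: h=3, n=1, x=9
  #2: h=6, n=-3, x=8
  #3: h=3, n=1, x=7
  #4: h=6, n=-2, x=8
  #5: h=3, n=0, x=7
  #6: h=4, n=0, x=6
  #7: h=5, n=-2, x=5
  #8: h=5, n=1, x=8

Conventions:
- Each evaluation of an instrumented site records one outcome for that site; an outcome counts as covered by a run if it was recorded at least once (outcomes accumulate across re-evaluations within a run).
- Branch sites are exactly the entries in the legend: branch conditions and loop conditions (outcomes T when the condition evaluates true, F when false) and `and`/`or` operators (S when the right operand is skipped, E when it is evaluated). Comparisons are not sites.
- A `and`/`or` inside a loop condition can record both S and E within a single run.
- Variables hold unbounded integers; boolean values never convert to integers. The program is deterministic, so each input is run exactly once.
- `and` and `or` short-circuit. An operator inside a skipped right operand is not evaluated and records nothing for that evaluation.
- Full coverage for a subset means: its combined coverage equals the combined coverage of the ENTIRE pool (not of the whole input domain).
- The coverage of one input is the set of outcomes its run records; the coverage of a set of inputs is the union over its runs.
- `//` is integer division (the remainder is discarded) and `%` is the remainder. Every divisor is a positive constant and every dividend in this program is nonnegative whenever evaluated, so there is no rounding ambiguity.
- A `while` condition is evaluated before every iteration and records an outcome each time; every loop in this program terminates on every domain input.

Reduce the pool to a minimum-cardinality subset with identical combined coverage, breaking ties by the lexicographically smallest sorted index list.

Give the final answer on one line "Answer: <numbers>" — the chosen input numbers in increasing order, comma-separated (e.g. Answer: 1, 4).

input #1, h=3, n=1, x=9: events B2->E, B1->F, B3->F, B4->T, B4->T, B4->T, B4->F, B6->E, B5->T, B6->E, B5->T, B6->S, B5->F, B7->F, ...; outcomes B1=F, B2=E, B3=F, B4=T, B4=F, B5=T, B5=F, B6=S, B6=E, B7=F, B8=F, B9=F, B10=S
input #2, h=6, n=-3, x=8: events B2->E, B1->T, B4->T, B4->T, B4->T, B4->T, B4->T, B4->T, B4->T, B4->F, B6->E, B5->F, B7->F, B8->F, ...; outcomes B1=T, B2=E, B4=T, B4=F, B5=F, B6=E, B7=F, B8=F, B9=F, B10=S
input #3, h=3, n=1, x=7: events B2->S, B1->F, B3->F, B4->T, B4->T, B4->T, B4->T, B4->F, B6->E, B5->T, B6->E, B5->T, B6->S, B5->F, ...; outcomes B1=F, B2=S, B3=F, B4=T, B4=F, B5=T, B5=F, B6=S, B6=E, B7=F, B8=F, B9=F, B10=E, B11=S
input #4, h=6, n=-2, x=8: events B2->E, B1->T, B4->T, B4->T, B4->T, B4->T, B4->T, B4->T, B4->T, B4->F, B6->E, B5->F, B7->F, B8->F, ...; outcomes B1=T, B2=E, B4=T, B4=F, B5=F, B6=E, B7=F, B8=F, B9=F, B10=S
input #5, h=3, n=0, x=7: events B2->S, B1->F, B3->F, B4->T, B4->T, B4->T, B4->T, B4->F, B6->E, B5->T, B6->E, B5->T, B6->S, B5->F, ...; outcomes B1=F, B2=S, B3=F, B4=T, B4=F, B5=T, B5=F, B6=S, B6=E, B7=F, B8=F, B9=F, B10=E, B11=S
input #6, h=4, n=0, x=6: events B2->S, B1->F, B3->T, B4->T, B4->T, B4->T, B4->T, B4->T, B4->T, B4->T, B4->T, B4->F, B6->E, B5->F, ...; outcomes B1=F, B2=S, B3=T, B4=T, B4=F, B5=F, B6=E, B7=F, B8=T
input #7, h=5, n=-2, x=5: events B2->S, B1->F, B3->T, B4->T, B4->T, B4->T, B4->T, B4->T, B4->T, B4->T, B4->F, B6->E, B5->F, B7->F, ...; outcomes B1=F, B2=S, B3=T, B4=T, B4=F, B5=F, B6=E, B7=F, B8=T
input #8, h=5, n=1, x=8: events B2->E, B1->F, B3->T, B4->T, B4->T, B4->T, B4->T, B4->T, B4->T, B4->T, B4->T, B4->F, B6->E, B5->F, ...; outcomes B1=F, B2=E, B3=T, B4=T, B4=F, B5=F, B6=E, B7=T, B8=F, B9=F, B10=E, B11=E
pool-wide coverage (21 outcomes): B1=T, B1=F, B2=S, B2=E, B3=T, B3=F, B4=T, B4=F, B5=T, B5=F, B6=S, B6=E, B7=T, B7=F, B8=T, B8=F, B9=F, B10=S, B10=E, B11=S, B11=E
size 1 is not enough: best union over all size-1 subsets is 14/21
size 2 is not enough: best union over all size-2 subsets is 18/21
size 3 is not enough: best union over all size-3 subsets is 20/21
size 4: inputs {2, 3, 6, 8} cover all 21 outcomes, and no lexicographically smaller subset of this size does

Answer: 2, 3, 6, 8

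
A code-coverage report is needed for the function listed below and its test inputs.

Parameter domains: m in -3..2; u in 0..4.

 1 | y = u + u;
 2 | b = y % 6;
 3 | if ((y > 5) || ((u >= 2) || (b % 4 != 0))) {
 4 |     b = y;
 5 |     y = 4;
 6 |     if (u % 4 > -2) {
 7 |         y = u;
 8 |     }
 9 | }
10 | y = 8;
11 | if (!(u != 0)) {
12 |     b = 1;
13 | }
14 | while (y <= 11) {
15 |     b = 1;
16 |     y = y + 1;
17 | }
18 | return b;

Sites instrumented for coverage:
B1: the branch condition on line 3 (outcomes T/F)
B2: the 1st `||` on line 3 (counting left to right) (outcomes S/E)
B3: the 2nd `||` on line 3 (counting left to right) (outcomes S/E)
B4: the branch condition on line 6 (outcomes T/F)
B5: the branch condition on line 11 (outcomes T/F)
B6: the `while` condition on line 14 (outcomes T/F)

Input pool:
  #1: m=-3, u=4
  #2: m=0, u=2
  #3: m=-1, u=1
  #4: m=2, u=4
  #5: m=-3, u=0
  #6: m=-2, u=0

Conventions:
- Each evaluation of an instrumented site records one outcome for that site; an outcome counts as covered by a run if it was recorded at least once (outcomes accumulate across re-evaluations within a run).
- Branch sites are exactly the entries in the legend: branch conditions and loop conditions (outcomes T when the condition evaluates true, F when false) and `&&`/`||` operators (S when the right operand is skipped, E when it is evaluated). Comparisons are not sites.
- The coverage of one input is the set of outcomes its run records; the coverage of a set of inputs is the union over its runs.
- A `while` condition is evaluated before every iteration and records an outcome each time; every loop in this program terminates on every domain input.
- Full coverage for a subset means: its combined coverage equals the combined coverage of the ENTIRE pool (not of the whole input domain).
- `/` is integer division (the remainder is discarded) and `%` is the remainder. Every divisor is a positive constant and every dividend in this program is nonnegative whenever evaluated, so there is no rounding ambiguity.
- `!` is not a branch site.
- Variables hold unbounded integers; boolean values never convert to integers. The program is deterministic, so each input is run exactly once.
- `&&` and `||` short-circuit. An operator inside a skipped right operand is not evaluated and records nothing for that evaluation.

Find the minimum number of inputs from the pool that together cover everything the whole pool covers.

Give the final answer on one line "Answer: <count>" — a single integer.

input #1, m=-3, u=4: outcomes B1=T, B2=S, B4=T, B5=F, B6=T, B6=F
input #2, m=0, u=2: outcomes B1=T, B2=E, B3=S, B4=T, B5=F, B6=T, B6=F
input #3, m=-1, u=1: outcomes B1=T, B2=E, B3=E, B4=T, B5=F, B6=T, B6=F
input #4, m=2, u=4: outcomes B1=T, B2=S, B4=T, B5=F, B6=T, B6=F
input #5, m=-3, u=0: outcomes B1=F, B2=E, B3=E, B5=T, B6=T, B6=F
input #6, m=-2, u=0: outcomes B1=F, B2=E, B3=E, B5=T, B6=T, B6=F
the full pool covers 11 outcomes: B1=T, B1=F, B2=S, B2=E, B3=S, B3=E, B4=T, B5=T, B5=F, B6=T, B6=F
every size-1 subset falls short of the 11 outcomes (best: 7/11)
every size-2 subset falls short of the 11 outcomes (best: 10/11)
at size 3, {1, 2, 5} reaches all 11 outcomes; every lexicographically earlier size-3 subset fails

Answer: 3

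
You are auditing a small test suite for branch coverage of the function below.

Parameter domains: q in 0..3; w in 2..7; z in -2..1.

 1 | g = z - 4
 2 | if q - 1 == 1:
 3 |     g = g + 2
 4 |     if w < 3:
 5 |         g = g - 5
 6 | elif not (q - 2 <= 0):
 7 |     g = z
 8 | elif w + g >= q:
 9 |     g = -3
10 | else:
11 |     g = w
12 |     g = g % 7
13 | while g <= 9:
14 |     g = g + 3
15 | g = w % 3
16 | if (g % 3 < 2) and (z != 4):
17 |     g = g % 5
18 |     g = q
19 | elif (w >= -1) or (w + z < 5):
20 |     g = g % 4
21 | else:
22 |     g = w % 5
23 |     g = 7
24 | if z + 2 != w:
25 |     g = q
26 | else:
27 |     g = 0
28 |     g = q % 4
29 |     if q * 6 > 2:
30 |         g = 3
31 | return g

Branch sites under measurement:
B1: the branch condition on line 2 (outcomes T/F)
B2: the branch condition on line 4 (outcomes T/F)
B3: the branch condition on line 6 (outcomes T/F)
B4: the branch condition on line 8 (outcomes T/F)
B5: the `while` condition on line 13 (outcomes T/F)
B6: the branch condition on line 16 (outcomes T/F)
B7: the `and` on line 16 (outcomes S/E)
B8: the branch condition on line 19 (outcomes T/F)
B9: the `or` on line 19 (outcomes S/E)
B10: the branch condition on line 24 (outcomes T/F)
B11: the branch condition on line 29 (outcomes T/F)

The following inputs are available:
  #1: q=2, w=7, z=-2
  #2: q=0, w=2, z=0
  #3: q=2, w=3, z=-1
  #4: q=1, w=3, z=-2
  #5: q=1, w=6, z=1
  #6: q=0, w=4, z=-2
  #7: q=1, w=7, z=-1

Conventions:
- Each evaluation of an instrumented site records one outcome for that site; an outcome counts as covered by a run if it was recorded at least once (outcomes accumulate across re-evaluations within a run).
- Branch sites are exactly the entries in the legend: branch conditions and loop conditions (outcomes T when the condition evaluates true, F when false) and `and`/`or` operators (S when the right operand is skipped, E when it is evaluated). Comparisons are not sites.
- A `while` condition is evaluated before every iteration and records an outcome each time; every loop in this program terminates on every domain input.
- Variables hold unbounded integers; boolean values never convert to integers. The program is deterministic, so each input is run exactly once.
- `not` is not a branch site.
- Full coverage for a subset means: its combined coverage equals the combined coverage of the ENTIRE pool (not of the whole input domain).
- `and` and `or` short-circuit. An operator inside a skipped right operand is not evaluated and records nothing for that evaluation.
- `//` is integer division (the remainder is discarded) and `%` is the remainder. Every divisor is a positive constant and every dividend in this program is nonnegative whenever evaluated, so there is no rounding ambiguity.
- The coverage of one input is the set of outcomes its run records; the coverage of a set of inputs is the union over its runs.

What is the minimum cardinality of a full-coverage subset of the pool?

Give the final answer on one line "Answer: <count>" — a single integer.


#1 (q=2, w=7, z=-2) -> B1->T, B2->F, B5->T, B5->T, B5->T, B5->T, B5->T, B5->F, B7->E, B6->T, B10->T; covered: B1=T, B2=F, B5=T, B5=F, B6=T, B7=E, B10=T
#2 (q=0, w=2, z=0) -> B1->F, B3->F, B4->F, B5->T, B5->T, B5->T, B5->F, B7->S, B6->F, B9->S, B8->T, B10->F, B11->F; covered: B1=F, B3=F, B4=F, B5=T, B5=F, B6=F, B7=S, B8=T, B9=S, B10=F, B11=F
#3 (q=2, w=3, z=-1) -> B1->T, B2->F, B5->T, B5->T, B5->T, B5->T, B5->T, B5->F, B7->E, B6->T, B10->T; covered: B1=T, B2=F, B5=T, B5=F, B6=T, B7=E, B10=T
#4 (q=1, w=3, z=-2) -> B1->F, B3->F, B4->F, B5->T, B5->T, B5->T, B5->F, B7->E, B6->T, B10->T; covered: B1=F, B3=F, B4=F, B5=T, B5=F, B6=T, B7=E, B10=T
#5 (q=1, w=6, z=1) -> B1->F, B3->F, B4->T, B5->T, B5->T, B5->T, B5->T, B5->T, B5->F, B7->E, B6->T, B10->T; covered: B1=F, B3=F, B4=T, B5=T, B5=F, B6=T, B7=E, B10=T
#6 (q=0, w=4, z=-2) -> B1->F, B3->F, B4->F, B5->T, B5->T, B5->F, B7->E, B6->T, B10->T; covered: B1=F, B3=F, B4=F, B5=T, B5=F, B6=T, B7=E, B10=T
#7 (q=1, w=7, z=-1) -> B1->F, B3->F, B4->T, B5->T, B5->T, B5->T, B5->T, B5->T, B5->F, B7->E, B6->T, B10->T; covered: B1=F, B3=F, B4=T, B5=T, B5=F, B6=T, B7=E, B10=T
together the pool reaches 17 outcomes: B1=T, B1=F, B2=F, B3=F, B4=T, B4=F, B5=T, B5=F, B6=T, B6=F, B7=S, B7=E, B8=T, B9=S, B10=T, B10=F, B11=F
no size-1 subset reaches all 17 outcomes (best union: 11/17)
no size-2 subset reaches all 17 outcomes (best union: 16/17)
at size 3, {1, 2, 5} reaches all 17 outcomes; every lexicographically earlier size-3 subset fails
Answer: 3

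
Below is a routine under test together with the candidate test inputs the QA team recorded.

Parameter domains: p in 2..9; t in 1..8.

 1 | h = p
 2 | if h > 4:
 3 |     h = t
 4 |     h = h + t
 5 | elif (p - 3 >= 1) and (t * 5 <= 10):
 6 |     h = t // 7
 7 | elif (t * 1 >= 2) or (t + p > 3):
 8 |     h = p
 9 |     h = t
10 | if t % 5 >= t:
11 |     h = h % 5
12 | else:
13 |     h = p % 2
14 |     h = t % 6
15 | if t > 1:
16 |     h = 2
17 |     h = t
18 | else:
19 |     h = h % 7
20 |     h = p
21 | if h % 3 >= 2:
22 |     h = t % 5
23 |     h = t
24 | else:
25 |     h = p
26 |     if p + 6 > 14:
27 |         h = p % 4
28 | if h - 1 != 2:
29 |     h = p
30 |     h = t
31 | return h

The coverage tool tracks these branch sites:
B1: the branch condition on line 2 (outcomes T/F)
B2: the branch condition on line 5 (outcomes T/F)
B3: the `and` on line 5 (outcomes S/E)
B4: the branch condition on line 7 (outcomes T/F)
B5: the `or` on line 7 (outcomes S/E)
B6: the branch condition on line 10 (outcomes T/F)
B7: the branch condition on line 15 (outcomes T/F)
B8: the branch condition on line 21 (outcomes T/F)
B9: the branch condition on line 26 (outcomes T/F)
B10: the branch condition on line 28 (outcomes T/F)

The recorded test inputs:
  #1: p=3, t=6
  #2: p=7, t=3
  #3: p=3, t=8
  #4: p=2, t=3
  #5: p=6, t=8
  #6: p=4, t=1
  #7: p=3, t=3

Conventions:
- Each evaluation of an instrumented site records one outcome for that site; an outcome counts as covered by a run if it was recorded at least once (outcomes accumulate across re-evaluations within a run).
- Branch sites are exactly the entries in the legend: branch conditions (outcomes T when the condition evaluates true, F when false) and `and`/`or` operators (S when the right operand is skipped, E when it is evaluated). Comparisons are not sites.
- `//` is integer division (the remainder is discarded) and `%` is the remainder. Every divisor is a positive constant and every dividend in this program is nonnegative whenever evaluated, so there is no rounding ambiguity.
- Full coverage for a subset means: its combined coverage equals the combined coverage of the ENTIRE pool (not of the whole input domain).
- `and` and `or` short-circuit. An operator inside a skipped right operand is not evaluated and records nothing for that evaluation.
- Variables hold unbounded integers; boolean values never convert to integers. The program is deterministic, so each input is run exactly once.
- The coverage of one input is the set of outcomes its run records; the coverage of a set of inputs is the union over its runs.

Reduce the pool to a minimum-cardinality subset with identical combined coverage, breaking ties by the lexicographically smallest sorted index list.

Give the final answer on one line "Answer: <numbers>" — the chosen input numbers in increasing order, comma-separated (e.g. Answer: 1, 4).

test 1 (p=3, t=6) fires B1->F, B3->S, B2->F, B5->S, B4->T, B6->F, B7->T, B8->F, B9->F, B10->F; hits B1=F, B2=F, B3=S, B4=T, B5=S, B6=F, B7=T, B8=F, B9=F, B10=F
test 2 (p=7, t=3) fires B1->T, B6->T, B7->T, B8->F, B9->F, B10->T; hits B1=T, B6=T, B7=T, B8=F, B9=F, B10=T
test 3 (p=3, t=8) fires B1->F, B3->S, B2->F, B5->S, B4->T, B6->F, B7->T, B8->T, B10->T; hits B1=F, B2=F, B3=S, B4=T, B5=S, B6=F, B7=T, B8=T, B10=T
test 4 (p=2, t=3) fires B1->F, B3->S, B2->F, B5->S, B4->T, B6->T, B7->T, B8->F, B9->F, B10->T; hits B1=F, B2=F, B3=S, B4=T, B5=S, B6=T, B7=T, B8=F, B9=F, B10=T
test 5 (p=6, t=8) fires B1->T, B6->F, B7->T, B8->T, B10->T; hits B1=T, B6=F, B7=T, B8=T, B10=T
test 6 (p=4, t=1) fires B1->F, B3->E, B2->T, B6->T, B7->F, B8->F, B9->F, B10->T; hits B1=F, B2=T, B3=E, B6=T, B7=F, B8=F, B9=F, B10=T
test 7 (p=3, t=3) fires B1->F, B3->S, B2->F, B5->S, B4->T, B6->T, B7->T, B8->F, B9->F, B10->F; hits B1=F, B2=F, B3=S, B4=T, B5=S, B6=T, B7=T, B8=F, B9=F, B10=F
together the pool reaches 17 outcomes: B1=T, B1=F, B2=T, B2=F, B3=S, B3=E, B4=T, B5=S, B6=T, B6=F, B7=T, B7=F, B8=T, B8=F, B9=F, B10=T, B10=F
every size-1 subset falls short of the 17 outcomes (best: 10/17)
every size-2 subset falls short of the 17 outcomes (best: 15/17)
inputs {1, 5, 6} (size 3) cover everything; no size-3 subset with a lexicographically smaller index list covers all 17

Answer: 1, 5, 6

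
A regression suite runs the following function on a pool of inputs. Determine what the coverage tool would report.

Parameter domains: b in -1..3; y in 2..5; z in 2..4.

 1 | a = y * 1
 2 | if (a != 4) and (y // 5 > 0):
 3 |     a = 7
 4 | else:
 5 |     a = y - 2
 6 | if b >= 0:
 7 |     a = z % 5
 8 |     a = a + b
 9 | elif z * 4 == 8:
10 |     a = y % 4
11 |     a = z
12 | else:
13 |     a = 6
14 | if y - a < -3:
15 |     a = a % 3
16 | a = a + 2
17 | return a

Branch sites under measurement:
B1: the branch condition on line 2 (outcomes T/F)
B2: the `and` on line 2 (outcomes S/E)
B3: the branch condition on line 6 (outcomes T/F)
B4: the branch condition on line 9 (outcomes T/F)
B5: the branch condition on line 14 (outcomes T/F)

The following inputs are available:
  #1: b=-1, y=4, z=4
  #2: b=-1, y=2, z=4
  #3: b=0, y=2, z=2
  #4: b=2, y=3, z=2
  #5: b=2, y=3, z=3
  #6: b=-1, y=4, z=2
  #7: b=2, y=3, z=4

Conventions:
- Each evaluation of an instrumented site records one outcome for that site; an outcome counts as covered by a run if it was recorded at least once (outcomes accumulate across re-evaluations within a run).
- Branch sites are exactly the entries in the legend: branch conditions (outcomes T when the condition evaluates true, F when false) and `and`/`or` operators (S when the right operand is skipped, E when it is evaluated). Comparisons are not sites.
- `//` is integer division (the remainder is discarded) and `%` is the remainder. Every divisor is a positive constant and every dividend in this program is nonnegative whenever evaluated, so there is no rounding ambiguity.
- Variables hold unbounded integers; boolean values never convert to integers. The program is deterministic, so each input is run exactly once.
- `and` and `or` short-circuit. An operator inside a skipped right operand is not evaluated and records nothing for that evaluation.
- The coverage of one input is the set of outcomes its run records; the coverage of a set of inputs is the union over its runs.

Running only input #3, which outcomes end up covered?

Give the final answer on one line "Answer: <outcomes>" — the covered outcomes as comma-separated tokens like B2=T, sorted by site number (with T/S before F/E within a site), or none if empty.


Simulating input #3 (b=0, y=2, z=2) step by step:
  B2->E, B1->F, B3->T, B5->F
collecting distinct outcomes: B1=F, B2=E, B3=T, B5=F
Answer: B1=F, B2=E, B3=T, B5=F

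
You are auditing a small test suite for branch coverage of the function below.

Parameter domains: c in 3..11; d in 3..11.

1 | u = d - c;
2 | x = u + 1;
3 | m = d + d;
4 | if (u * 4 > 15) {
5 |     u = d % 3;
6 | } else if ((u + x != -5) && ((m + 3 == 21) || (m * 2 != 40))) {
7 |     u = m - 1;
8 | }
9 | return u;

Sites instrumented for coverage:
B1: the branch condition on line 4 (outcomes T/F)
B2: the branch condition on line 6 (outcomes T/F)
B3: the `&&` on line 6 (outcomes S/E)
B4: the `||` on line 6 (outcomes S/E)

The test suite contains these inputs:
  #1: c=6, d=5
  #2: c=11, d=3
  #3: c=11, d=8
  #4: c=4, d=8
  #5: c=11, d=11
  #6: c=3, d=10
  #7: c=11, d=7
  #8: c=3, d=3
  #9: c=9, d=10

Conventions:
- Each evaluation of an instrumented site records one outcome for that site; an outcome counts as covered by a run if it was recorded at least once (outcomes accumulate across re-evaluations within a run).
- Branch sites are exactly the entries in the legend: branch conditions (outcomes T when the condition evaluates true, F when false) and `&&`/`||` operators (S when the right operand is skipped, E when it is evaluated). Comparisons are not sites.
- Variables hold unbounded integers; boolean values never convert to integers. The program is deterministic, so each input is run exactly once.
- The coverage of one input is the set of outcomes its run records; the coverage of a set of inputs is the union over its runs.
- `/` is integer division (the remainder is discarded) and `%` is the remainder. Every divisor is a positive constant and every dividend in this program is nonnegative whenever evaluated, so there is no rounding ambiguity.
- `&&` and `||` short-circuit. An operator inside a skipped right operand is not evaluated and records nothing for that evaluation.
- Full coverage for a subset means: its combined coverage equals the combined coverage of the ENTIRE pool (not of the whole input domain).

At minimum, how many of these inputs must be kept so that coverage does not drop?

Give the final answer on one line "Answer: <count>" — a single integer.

input #1 (c=6, d=5): events B1->F, B3->E, B4->E, B2->T; covers B1=F, B2=T, B3=E, B4=E
input #2 (c=11, d=3): events B1->F, B3->E, B4->E, B2->T; covers B1=F, B2=T, B3=E, B4=E
input #3 (c=11, d=8): events B1->F, B3->S, B2->F; covers B1=F, B2=F, B3=S
input #4 (c=4, d=8): events B1->T; covers B1=T
input #5 (c=11, d=11): events B1->F, B3->E, B4->E, B2->T; covers B1=F, B2=T, B3=E, B4=E
input #6 (c=3, d=10): events B1->T; covers B1=T
input #7 (c=11, d=7): events B1->F, B3->E, B4->E, B2->T; covers B1=F, B2=T, B3=E, B4=E
input #8 (c=3, d=3): events B1->F, B3->E, B4->E, B2->T; covers B1=F, B2=T, B3=E, B4=E
input #9 (c=9, d=10): events B1->F, B3->E, B4->E, B2->F; covers B1=F, B2=F, B3=E, B4=E
union over all inputs: B1=T, B1=F, B2=T, B2=F, B3=S, B3=E, B4=E (7 outcomes)
size 1 is not enough: best union over all size-1 subsets is 4/7
size 2 is not enough: best union over all size-2 subsets is 6/7
size 3: inputs {1, 3, 4} cover all 7 outcomes, and no lexicographically smaller subset of this size does

Answer: 3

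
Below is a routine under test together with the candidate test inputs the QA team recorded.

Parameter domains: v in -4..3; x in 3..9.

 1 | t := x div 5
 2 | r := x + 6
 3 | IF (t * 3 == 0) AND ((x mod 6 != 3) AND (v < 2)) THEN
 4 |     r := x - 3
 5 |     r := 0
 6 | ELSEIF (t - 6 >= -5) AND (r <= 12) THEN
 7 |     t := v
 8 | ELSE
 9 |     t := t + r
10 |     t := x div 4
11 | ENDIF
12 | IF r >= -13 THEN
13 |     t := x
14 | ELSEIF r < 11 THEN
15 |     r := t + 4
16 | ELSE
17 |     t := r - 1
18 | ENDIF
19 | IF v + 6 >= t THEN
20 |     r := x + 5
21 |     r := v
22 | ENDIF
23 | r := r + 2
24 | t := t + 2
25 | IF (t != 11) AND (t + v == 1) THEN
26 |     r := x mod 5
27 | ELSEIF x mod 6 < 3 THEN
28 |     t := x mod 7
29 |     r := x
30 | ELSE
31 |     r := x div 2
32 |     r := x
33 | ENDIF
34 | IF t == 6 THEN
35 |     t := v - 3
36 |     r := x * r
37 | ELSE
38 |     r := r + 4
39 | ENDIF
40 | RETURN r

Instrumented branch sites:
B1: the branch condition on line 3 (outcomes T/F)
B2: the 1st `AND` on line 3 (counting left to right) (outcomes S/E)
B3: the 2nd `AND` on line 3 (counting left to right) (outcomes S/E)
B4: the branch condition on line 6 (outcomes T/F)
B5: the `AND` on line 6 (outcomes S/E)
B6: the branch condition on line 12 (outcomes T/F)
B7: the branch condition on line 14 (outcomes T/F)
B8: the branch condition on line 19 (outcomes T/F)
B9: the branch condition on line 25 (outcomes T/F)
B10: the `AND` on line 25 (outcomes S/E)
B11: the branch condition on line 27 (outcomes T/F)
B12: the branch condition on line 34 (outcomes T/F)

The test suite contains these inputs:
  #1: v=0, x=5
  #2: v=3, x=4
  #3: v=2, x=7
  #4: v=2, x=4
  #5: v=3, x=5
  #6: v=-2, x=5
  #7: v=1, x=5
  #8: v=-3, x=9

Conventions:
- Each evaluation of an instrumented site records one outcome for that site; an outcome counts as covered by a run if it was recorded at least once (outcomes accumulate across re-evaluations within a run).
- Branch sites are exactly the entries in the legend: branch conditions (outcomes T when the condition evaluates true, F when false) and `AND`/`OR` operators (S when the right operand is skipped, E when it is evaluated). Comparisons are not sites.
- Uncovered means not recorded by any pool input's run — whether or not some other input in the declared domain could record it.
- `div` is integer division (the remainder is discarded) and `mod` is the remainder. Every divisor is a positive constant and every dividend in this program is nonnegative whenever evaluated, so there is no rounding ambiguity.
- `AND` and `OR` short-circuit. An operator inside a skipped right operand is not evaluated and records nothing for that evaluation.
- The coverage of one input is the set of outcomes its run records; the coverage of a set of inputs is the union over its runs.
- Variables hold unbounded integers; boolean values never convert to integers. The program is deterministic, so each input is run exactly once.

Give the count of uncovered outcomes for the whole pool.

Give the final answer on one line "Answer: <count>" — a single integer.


run #1 (v=0, x=5) runs B2->S, B1->F, B5->E, B4->T, B6->T, B8->T, B10->E, B9->F, B11->F, B12->F; records B1=F, B2=S, B4=T, B5=E, B6=T, B8=T, B9=F, B10=E, B11=F, B12=F
run #2 (v=3, x=4) runs B2->E, B3->E, B1->F, B5->S, B4->F, B6->T, B8->T, B10->E, B9->F, B11->F, B12->T; records B1=F, B2=E, B3=E, B4=F, B5=S, B6=T, B8=T, B9=F, B10=E, B11=F, B12=T
run #3 (v=2, x=7) runs B2->S, B1->F, B5->E, B4->F, B6->T, B8->T, B10->E, B9->F, B11->T, B12->F; records B1=F, B2=S, B4=F, B5=E, B6=T, B8=T, B9=F, B10=E, B11=T, B12=F
run #4 (v=2, x=4) runs B2->E, B3->E, B1->F, B5->S, B4->F, B6->T, B8->T, B10->E, B9->F, B11->F, B12->T; records B1=F, B2=E, B3=E, B4=F, B5=S, B6=T, B8=T, B9=F, B10=E, B11=F, B12=T
run #5 (v=3, x=5) runs B2->S, B1->F, B5->E, B4->T, B6->T, B8->T, B10->E, B9->F, B11->F, B12->F; records B1=F, B2=S, B4=T, B5=E, B6=T, B8=T, B9=F, B10=E, B11=F, B12=F
run #6 (v=-2, x=5) runs B2->S, B1->F, B5->E, B4->T, B6->T, B8->F, B10->E, B9->F, B11->F, B12->F; records B1=F, B2=S, B4=T, B5=E, B6=T, B8=F, B9=F, B10=E, B11=F, B12=F
run #7 (v=1, x=5) runs B2->S, B1->F, B5->E, B4->T, B6->T, B8->T, B10->E, B9->F, B11->F, B12->F; records B1=F, B2=S, B4=T, B5=E, B6=T, B8=T, B9=F, B10=E, B11=F, B12=F
run #8 (v=-3, x=9) runs B2->S, B1->F, B5->E, B4->F, B6->T, B8->F, B10->S, B9->F, B11->F, B12->F; records B1=F, B2=S, B4=F, B5=E, B6=T, B8=F, B9=F, B10=S, B11=F, B12=F
union over the pool: B1=F, B2=S, B2=E, B3=E, B4=T, B4=F, B5=S, B5=E, B6=T, B8=T, B8=F, B9=F, B10=S, B10=E, B11=T, B11=F, B12=T, B12=F
uncovered (6 of 24): B1=T, B3=S, B6=F, B7=T, B7=F, B9=T
Answer: 6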